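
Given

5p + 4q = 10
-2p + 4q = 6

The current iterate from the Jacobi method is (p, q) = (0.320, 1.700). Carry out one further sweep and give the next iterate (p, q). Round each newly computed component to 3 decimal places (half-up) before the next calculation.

(0.640, 1.660)

One sweep:
  p = (10 - (4)·1.700) / (5) = 0.640
  q = (6 - (-2)·0.320) / (4) = 1.660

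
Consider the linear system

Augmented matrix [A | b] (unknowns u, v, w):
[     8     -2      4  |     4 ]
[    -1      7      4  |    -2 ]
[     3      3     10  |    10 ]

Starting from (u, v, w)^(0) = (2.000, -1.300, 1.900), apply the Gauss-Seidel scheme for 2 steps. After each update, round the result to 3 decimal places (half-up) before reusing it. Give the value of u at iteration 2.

Iteration 1:
  u = (4 - (-2)·-1.300 - (4)·1.900) / (8) = -0.775
  v = (-2 - (-1)·-0.775 - (4)·1.900) / (7) = -1.482
  w = (10 - (3)·-0.775 - (3)·-1.482) / (10) = 1.677
Iteration 2:
  u = (4 - (-2)·-1.482 - (4)·1.677) / (8) = -0.709
  v = (-2 - (-1)·-0.709 - (4)·1.677) / (7) = -1.345
  w = (10 - (3)·-0.709 - (3)·-1.345) / (10) = 1.616

-0.709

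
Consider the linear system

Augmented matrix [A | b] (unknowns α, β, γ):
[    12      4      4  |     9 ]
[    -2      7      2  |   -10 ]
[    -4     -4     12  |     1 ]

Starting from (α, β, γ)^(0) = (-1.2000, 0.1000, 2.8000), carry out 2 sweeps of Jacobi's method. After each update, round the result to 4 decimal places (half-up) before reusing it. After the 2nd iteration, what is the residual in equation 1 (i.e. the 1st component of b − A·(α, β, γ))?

Iteration 1:
  α = (9 - (4)·0.1000 - (4)·2.8000) / (12) = -0.2167
  β = (-10 - (-2)·-1.2000 - (2)·2.8000) / (7) = -2.5714
  γ = (1 - (-4)·-1.2000 - (-4)·0.1000) / (12) = -0.2833
Iteration 2:
  α = (9 - (4)·-2.5714 - (4)·-0.2833) / (12) = 1.7016
  β = (-10 - (-2)·-0.2167 - (2)·-0.2833) / (7) = -1.4095
  γ = (1 - (-4)·-0.2167 - (-4)·-2.5714) / (12) = -0.8460
Residual b − A·x = (-2.3972, 4.9617, 12.3204)

-2.3972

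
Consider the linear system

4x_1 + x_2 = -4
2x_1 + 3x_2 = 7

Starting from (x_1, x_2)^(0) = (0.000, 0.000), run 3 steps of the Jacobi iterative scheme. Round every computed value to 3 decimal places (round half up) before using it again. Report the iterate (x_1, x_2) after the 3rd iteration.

(-1.750, 3.389)

Iteration 1:
  x_1 = (-4 - (1)·0.000) / (4) = -1.000
  x_2 = (7 - (2)·0.000) / (3) = 2.333
Iteration 2:
  x_1 = (-4 - (1)·2.333) / (4) = -1.583
  x_2 = (7 - (2)·-1.000) / (3) = 3.000
Iteration 3:
  x_1 = (-4 - (1)·3.000) / (4) = -1.750
  x_2 = (7 - (2)·-1.583) / (3) = 3.389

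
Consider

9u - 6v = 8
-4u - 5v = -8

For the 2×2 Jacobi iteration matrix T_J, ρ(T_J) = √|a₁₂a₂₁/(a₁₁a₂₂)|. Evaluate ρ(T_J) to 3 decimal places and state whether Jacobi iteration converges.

a₁₂a₂₁/(a₁₁a₂₂) = (-6)·(-4) / ((9)·(-5)) = -0.533333
ρ = √|-0.533333| = √0.533333 = 0.730
ρ < 1, so Jacobi converges

0.730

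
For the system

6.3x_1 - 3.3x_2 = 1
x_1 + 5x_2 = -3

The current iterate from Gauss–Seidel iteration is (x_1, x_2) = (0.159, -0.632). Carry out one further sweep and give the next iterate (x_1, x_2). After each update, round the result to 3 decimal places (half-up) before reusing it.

One sweep:
  x_1 = (1 - (-3.3)·-0.632) / (6.3) = -0.172
  x_2 = (-3 - (1)·-0.172) / (5) = -0.566

(-0.172, -0.566)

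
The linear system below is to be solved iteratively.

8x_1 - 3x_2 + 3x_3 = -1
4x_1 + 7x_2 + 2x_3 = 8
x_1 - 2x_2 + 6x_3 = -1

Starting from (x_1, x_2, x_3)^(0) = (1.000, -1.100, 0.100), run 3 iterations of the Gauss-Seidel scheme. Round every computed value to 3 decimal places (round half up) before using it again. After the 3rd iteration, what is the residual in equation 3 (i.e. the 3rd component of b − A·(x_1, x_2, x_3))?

-0.001

Iteration 1:
  x_1 = (-1 - (-3)·-1.100 - (3)·0.100) / (8) = -0.575
  x_2 = (8 - (4)·-0.575 - (2)·0.100) / (7) = 1.443
  x_3 = (-1 - (1)·-0.575 - (-2)·1.443) / (6) = 0.410
Iteration 2:
  x_1 = (-1 - (-3)·1.443 - (3)·0.410) / (8) = 0.262
  x_2 = (8 - (4)·0.262 - (2)·0.410) / (7) = 0.876
  x_3 = (-1 - (1)·0.262 - (-2)·0.876) / (6) = 0.082
Iteration 3:
  x_1 = (-1 - (-3)·0.876 - (3)·0.082) / (8) = 0.173
  x_2 = (8 - (4)·0.173 - (2)·0.082) / (7) = 1.021
  x_3 = (-1 - (1)·0.173 - (-2)·1.021) / (6) = 0.145
Residual b − A·x = (0.244, -0.129, -0.001)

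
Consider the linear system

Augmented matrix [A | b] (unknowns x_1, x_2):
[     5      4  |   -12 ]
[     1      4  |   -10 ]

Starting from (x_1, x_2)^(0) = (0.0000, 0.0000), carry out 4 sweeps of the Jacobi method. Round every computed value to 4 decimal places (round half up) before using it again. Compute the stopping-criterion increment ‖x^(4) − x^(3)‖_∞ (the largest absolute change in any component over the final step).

Iteration 1:
  x_1 = (-12 - (4)·0.0000) / (5) = -2.4000
  x_2 = (-10 - (1)·0.0000) / (4) = -2.5000
Iteration 2:
  x_1 = (-12 - (4)·-2.5000) / (5) = -0.4000
  x_2 = (-10 - (1)·-2.4000) / (4) = -1.9000
Iteration 3:
  x_1 = (-12 - (4)·-1.9000) / (5) = -0.8800
  x_2 = (-10 - (1)·-0.4000) / (4) = -2.4000
Iteration 4:
  x_1 = (-12 - (4)·-2.4000) / (5) = -0.4800
  x_2 = (-10 - (1)·-0.8800) / (4) = -2.2800
Change: (0.4000, 0.1200) → max |·| = 0.4000

0.4000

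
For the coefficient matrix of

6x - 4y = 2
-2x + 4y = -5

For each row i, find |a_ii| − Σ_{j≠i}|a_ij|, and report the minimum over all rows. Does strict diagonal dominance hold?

row 1: |6| − (4) = 2
row 2: |4| − (2) = 2
minimum over rows = 2 → strictly diagonally dominant (convergence guaranteed)

2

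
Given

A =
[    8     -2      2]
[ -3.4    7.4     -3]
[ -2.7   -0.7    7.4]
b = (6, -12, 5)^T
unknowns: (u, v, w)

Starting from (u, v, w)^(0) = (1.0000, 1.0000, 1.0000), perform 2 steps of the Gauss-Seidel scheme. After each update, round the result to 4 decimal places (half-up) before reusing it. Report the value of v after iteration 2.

-1.1253

Iteration 1:
  u = (6 - (-2)·1.0000 - (2)·1.0000) / (8) = 0.7500
  v = (-12 - (-3.4)·0.7500 - (-3)·1.0000) / (7.4) = -0.8716
  w = (5 - (-2.7)·0.7500 - (-0.7)·-0.8716) / (7.4) = 0.8669
Iteration 2:
  u = (6 - (-2)·-0.8716 - (2)·0.8669) / (8) = 0.3154
  v = (-12 - (-3.4)·0.3154 - (-3)·0.8669) / (7.4) = -1.1253
  w = (5 - (-2.7)·0.3154 - (-0.7)·-1.1253) / (7.4) = 0.6843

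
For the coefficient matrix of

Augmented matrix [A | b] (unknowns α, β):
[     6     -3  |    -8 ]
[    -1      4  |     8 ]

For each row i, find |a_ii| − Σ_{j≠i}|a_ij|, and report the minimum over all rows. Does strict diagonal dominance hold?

row 1: |6| − (3) = 3
row 2: |4| − (1) = 3
minimum over rows = 3 → strictly diagonally dominant (convergence guaranteed)

3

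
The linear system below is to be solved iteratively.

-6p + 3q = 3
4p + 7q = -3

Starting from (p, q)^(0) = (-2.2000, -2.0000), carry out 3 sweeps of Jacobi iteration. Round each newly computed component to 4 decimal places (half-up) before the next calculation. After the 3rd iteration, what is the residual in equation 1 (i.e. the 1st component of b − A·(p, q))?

2.4246

Iteration 1:
  p = (3 - (3)·-2.0000) / (-6) = -1.5000
  q = (-3 - (4)·-2.2000) / (7) = 0.8286
Iteration 2:
  p = (3 - (3)·0.8286) / (-6) = -0.0857
  q = (-3 - (4)·-1.5000) / (7) = 0.4286
Iteration 3:
  p = (3 - (3)·0.4286) / (-6) = -0.2857
  q = (-3 - (4)·-0.0857) / (7) = -0.3796
Residual b − A·x = (2.4246, 0.8000)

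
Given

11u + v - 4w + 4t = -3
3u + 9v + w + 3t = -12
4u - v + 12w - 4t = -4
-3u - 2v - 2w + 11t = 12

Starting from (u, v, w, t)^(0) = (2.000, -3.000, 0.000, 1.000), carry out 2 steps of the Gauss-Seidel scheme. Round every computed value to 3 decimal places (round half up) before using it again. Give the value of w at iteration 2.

Iteration 1:
  u = (-3 - (1)·-3.000 - (-4)·0.000 - (4)·1.000) / (11) = -0.364
  v = (-12 - (3)·-0.364 - (1)·0.000 - (3)·1.000) / (9) = -1.545
  w = (-4 - (4)·-0.364 - (-1)·-1.545 - (-4)·1.000) / (12) = -0.007
  t = (12 - (-3)·-0.364 - (-2)·-1.545 - (-2)·-0.007) / (11) = 0.709
Iteration 2:
  u = (-3 - (1)·-1.545 - (-4)·-0.007 - (4)·0.709) / (11) = -0.393
  v = (-12 - (3)·-0.393 - (1)·-0.007 - (3)·0.709) / (9) = -1.438
  w = (-4 - (4)·-0.393 - (-1)·-1.438 - (-4)·0.709) / (12) = -0.086
  t = (12 - (-3)·-0.393 - (-2)·-1.438 - (-2)·-0.086) / (11) = 0.707

-0.086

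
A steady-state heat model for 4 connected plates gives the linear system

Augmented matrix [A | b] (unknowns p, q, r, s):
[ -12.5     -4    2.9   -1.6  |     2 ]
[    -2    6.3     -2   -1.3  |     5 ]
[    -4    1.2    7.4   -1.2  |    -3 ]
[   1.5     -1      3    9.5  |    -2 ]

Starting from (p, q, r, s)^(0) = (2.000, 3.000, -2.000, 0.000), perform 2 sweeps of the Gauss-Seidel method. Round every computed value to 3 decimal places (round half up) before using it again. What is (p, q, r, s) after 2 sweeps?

Iteration 1:
  p = (2 - (-4)·3.000 - (2.9)·-2.000 - (-1.6)·0.000) / (-12.5) = -1.584
  q = (5 - (-2)·-1.584 - (-2)·-2.000 - (-1.3)·0.000) / (6.3) = -0.344
  r = (-3 - (-4)·-1.584 - (1.2)·-0.344 - (-1.2)·0.000) / (7.4) = -1.206
  s = (-2 - (1.5)·-1.584 - (-1)·-0.344 - (3)·-1.206) / (9.5) = 0.384
Iteration 2:
  p = (2 - (-4)·-0.344 - (2.9)·-1.206 - (-1.6)·0.384) / (-12.5) = -0.379
  q = (5 - (-2)·-0.379 - (-2)·-1.206 - (-1.3)·0.384) / (6.3) = 0.370
  r = (-3 - (-4)·-0.379 - (1.2)·0.370 - (-1.2)·0.384) / (7.4) = -0.608
  s = (-2 - (1.5)·-0.379 - (-1)·0.370 - (3)·-0.608) / (9.5) = 0.080

(-0.379, 0.370, -0.608, 0.080)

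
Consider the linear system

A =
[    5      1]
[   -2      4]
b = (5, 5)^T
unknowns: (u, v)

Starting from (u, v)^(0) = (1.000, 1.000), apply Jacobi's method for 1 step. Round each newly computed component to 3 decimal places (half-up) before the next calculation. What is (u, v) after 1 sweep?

Iteration 1:
  u = (5 - (1)·1.000) / (5) = 0.800
  v = (5 - (-2)·1.000) / (4) = 1.750

(0.800, 1.750)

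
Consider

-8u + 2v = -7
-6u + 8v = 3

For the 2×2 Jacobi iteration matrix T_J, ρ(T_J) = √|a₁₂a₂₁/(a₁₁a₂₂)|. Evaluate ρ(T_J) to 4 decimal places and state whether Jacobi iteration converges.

0.4330

a₁₂a₂₁/(a₁₁a₂₂) = (2)·(-6) / ((-8)·(8)) = 0.187500
ρ = √|0.187500| = √0.187500 = 0.4330
ρ < 1, so Jacobi converges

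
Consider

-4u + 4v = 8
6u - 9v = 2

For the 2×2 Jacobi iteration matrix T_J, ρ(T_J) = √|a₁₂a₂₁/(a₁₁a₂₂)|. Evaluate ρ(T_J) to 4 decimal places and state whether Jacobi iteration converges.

a₁₂a₂₁/(a₁₁a₂₂) = (4)·(6) / ((-4)·(-9)) = 0.666667
ρ = √|0.666667| = √0.666667 = 0.8165
ρ < 1, so Jacobi converges

0.8165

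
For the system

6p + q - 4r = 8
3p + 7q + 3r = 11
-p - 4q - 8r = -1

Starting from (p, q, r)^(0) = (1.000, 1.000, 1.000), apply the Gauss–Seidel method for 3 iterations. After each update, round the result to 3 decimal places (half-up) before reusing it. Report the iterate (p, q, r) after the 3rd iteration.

(0.712, 1.534, -0.731)

Iteration 1:
  p = (8 - (1)·1.000 - (-4)·1.000) / (6) = 1.833
  q = (11 - (3)·1.833 - (3)·1.000) / (7) = 0.357
  r = (-1 - (-1)·1.833 - (-4)·0.357) / (-8) = -0.283
Iteration 2:
  p = (8 - (1)·0.357 - (-4)·-0.283) / (6) = 1.085
  q = (11 - (3)·1.085 - (3)·-0.283) / (7) = 1.228
  r = (-1 - (-1)·1.085 - (-4)·1.228) / (-8) = -0.625
Iteration 3:
  p = (8 - (1)·1.228 - (-4)·-0.625) / (6) = 0.712
  q = (11 - (3)·0.712 - (3)·-0.625) / (7) = 1.534
  r = (-1 - (-1)·0.712 - (-4)·1.534) / (-8) = -0.731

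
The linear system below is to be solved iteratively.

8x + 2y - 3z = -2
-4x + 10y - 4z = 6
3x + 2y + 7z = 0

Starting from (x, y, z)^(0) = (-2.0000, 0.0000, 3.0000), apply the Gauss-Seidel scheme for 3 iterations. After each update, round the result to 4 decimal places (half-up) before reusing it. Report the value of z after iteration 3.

Iteration 1:
  x = (-2 - (2)·0.0000 - (-3)·3.0000) / (8) = 0.8750
  y = (6 - (-4)·0.8750 - (-4)·3.0000) / (10) = 2.1500
  z = (0 - (3)·0.8750 - (2)·2.1500) / (7) = -0.9893
Iteration 2:
  x = (-2 - (2)·2.1500 - (-3)·-0.9893) / (8) = -1.1585
  y = (6 - (-4)·-1.1585 - (-4)·-0.9893) / (10) = -0.2591
  z = (0 - (3)·-1.1585 - (2)·-0.2591) / (7) = 0.5705
Iteration 3:
  x = (-2 - (2)·-0.2591 - (-3)·0.5705) / (8) = 0.0287
  y = (6 - (-4)·0.0287 - (-4)·0.5705) / (10) = 0.8397
  z = (0 - (3)·0.0287 - (2)·0.8397) / (7) = -0.2522

-0.2522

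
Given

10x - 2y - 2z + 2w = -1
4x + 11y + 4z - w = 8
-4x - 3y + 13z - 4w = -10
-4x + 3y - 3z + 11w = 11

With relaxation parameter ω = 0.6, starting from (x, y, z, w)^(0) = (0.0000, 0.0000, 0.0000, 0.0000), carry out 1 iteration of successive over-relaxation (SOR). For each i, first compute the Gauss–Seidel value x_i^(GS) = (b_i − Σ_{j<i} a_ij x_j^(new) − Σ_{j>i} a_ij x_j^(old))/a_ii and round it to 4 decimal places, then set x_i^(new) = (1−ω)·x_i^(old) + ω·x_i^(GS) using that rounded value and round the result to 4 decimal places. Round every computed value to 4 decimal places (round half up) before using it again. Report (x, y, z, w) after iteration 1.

(-0.0600, 0.4495, -0.4104, 0.4462)

Iteration 1:
  x: GS value = (-1 - (-2)·0.0000 - (-2)·0.0000 - (2)·0.0000) / (10) = -0.1000;  x ← (1−ω)·0.0000 + ω·-0.1000 = -0.0600
  y: GS value = (8 - (4)·-0.0600 - (4)·0.0000 - (-1)·0.0000) / (11) = 0.7491;  y ← (1−ω)·0.0000 + ω·0.7491 = 0.4495
  z: GS value = (-10 - (-4)·-0.0600 - (-3)·0.4495 - (-4)·0.0000) / (13) = -0.6840;  z ← (1−ω)·0.0000 + ω·-0.6840 = -0.4104
  w: GS value = (11 - (-4)·-0.0600 - (3)·0.4495 - (-3)·-0.4104) / (11) = 0.7437;  w ← (1−ω)·0.0000 + ω·0.7437 = 0.4462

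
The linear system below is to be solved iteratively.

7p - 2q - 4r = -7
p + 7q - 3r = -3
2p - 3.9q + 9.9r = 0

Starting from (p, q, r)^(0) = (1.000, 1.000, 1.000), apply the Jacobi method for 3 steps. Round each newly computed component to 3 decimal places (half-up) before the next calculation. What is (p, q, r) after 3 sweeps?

(-1.109, -0.307, 0.060)

Iteration 1:
  p = (-7 - (-2)·1.000 - (-4)·1.000) / (7) = -0.143
  q = (-3 - (1)·1.000 - (-3)·1.000) / (7) = -0.143
  r = (0 - (2)·1.000 - (-3.9)·1.000) / (9.9) = 0.192
Iteration 2:
  p = (-7 - (-2)·-0.143 - (-4)·0.192) / (7) = -0.931
  q = (-3 - (1)·-0.143 - (-3)·0.192) / (7) = -0.326
  r = (0 - (2)·-0.143 - (-3.9)·-0.143) / (9.9) = -0.027
Iteration 3:
  p = (-7 - (-2)·-0.326 - (-4)·-0.027) / (7) = -1.109
  q = (-3 - (1)·-0.931 - (-3)·-0.027) / (7) = -0.307
  r = (0 - (2)·-0.931 - (-3.9)·-0.326) / (9.9) = 0.060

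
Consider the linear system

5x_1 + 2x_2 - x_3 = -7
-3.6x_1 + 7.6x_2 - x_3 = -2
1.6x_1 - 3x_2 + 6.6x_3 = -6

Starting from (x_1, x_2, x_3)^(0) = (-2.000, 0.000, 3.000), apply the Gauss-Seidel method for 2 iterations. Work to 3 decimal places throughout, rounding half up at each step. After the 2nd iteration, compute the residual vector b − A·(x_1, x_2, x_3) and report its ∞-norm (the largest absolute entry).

Iteration 1:
  x_1 = (-7 - (2)·0.000 - (-1)·3.000) / (5) = -0.800
  x_2 = (-2 - (-3.6)·-0.800 - (-1)·3.000) / (7.6) = -0.247
  x_3 = (-6 - (1.6)·-0.800 - (-3)·-0.247) / (6.6) = -0.827
Iteration 2:
  x_1 = (-7 - (2)·-0.247 - (-1)·-0.827) / (5) = -1.467
  x_2 = (-2 - (-3.6)·-1.467 - (-1)·-0.827) / (7.6) = -1.067
  x_3 = (-6 - (1.6)·-1.467 - (-3)·-1.067) / (6.6) = -1.038
Residual b − A·x = (1.431, -0.210, -0.003); ∞-norm = 1.431

1.431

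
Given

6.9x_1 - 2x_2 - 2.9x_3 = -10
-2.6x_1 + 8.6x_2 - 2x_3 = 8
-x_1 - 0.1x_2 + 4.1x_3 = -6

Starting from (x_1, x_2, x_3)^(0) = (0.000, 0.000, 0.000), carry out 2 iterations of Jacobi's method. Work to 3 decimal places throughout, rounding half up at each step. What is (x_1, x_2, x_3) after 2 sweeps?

Iteration 1:
  x_1 = (-10 - (-2)·0.000 - (-2.9)·0.000) / (6.9) = -1.449
  x_2 = (8 - (-2.6)·0.000 - (-2)·0.000) / (8.6) = 0.930
  x_3 = (-6 - (-1)·0.000 - (-0.1)·0.000) / (4.1) = -1.463
Iteration 2:
  x_1 = (-10 - (-2)·0.930 - (-2.9)·-1.463) / (6.9) = -1.795
  x_2 = (8 - (-2.6)·-1.449 - (-2)·-1.463) / (8.6) = 0.152
  x_3 = (-6 - (-1)·-1.449 - (-0.1)·0.930) / (4.1) = -1.794

(-1.795, 0.152, -1.794)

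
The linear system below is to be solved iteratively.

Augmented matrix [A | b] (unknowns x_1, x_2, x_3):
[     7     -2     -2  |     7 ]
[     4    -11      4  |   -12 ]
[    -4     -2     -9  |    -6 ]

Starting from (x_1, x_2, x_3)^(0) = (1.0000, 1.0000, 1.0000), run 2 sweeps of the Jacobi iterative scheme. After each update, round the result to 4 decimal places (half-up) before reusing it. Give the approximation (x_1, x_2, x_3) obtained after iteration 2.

(1.5195, 1.6623, -0.4358)

Iteration 1:
  x_1 = (7 - (-2)·1.0000 - (-2)·1.0000) / (7) = 1.5714
  x_2 = (-12 - (4)·1.0000 - (4)·1.0000) / (-11) = 1.8182
  x_3 = (-6 - (-4)·1.0000 - (-2)·1.0000) / (-9) = 0.0000
Iteration 2:
  x_1 = (7 - (-2)·1.8182 - (-2)·0.0000) / (7) = 1.5195
  x_2 = (-12 - (4)·1.5714 - (4)·0.0000) / (-11) = 1.6623
  x_3 = (-6 - (-4)·1.5714 - (-2)·1.8182) / (-9) = -0.4358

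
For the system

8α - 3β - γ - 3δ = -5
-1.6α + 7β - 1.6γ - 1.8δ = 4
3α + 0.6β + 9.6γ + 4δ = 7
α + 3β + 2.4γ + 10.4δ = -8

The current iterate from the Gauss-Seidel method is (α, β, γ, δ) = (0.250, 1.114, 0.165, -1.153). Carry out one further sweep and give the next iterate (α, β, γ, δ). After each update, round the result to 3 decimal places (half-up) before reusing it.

One sweep:
  α = (-5 - (-3)·1.114 - (-1)·0.165 - (-3)·-1.153) / (8) = -0.619
  β = (4 - (-1.6)·-0.619 - (-1.6)·0.165 - (-1.8)·-1.153) / (7) = 0.171
  γ = (7 - (3)·-0.619 - (0.6)·0.171 - (4)·-1.153) / (9.6) = 1.392
  δ = (-8 - (1)·-0.619 - (3)·0.171 - (2.4)·1.392) / (10.4) = -1.080

(-0.619, 0.171, 1.392, -1.080)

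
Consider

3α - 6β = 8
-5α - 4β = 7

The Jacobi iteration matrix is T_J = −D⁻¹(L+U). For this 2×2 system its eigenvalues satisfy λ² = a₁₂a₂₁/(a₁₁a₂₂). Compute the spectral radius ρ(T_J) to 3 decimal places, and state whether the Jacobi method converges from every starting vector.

1.581

a₁₂a₂₁/(a₁₁a₂₂) = (-6)·(-5) / ((3)·(-4)) = -2.500000
ρ = √|-2.500000| = √2.500000 = 1.581
ρ > 1, so Jacobi diverges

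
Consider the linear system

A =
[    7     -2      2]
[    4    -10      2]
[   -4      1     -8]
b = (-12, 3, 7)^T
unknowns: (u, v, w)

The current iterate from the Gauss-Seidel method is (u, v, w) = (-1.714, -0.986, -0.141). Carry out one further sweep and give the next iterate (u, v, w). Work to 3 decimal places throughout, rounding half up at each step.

One sweep:
  u = (-12 - (-2)·-0.986 - (2)·-0.141) / (7) = -1.956
  v = (3 - (4)·-1.956 - (2)·-0.141) / (-10) = -1.111
  w = (7 - (-4)·-1.956 - (1)·-1.111) / (-8) = -0.036

(-1.956, -1.111, -0.036)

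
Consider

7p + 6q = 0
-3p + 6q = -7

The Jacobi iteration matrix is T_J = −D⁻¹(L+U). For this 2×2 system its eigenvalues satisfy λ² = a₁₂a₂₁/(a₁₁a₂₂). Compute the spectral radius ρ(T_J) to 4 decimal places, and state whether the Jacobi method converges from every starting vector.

a₁₂a₂₁/(a₁₁a₂₂) = (6)·(-3) / ((7)·(6)) = -0.428571
ρ = √|-0.428571| = √0.428571 = 0.6547
ρ < 1, so Jacobi converges

0.6547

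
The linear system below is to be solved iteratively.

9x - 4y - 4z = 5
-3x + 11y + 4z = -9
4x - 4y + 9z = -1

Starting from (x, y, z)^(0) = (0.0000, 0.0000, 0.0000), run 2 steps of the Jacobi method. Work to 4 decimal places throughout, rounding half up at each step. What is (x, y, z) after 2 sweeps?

Iteration 1:
  x = (5 - (-4)·0.0000 - (-4)·0.0000) / (9) = 0.5556
  y = (-9 - (-3)·0.0000 - (4)·0.0000) / (11) = -0.8182
  z = (-1 - (4)·0.0000 - (-4)·0.0000) / (9) = -0.1111
Iteration 2:
  x = (5 - (-4)·-0.8182 - (-4)·-0.1111) / (9) = 0.1425
  y = (-9 - (-3)·0.5556 - (4)·-0.1111) / (11) = -0.6263
  z = (-1 - (4)·0.5556 - (-4)·-0.8182) / (9) = -0.7217

(0.1425, -0.6263, -0.7217)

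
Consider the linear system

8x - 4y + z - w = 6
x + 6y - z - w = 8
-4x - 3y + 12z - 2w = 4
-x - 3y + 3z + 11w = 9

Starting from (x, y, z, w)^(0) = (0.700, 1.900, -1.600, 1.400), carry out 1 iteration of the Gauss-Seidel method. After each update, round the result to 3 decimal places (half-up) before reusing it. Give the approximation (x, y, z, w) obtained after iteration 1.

Iteration 1:
  x = (6 - (-4)·1.900 - (1)·-1.600 - (-1)·1.400) / (8) = 2.075
  y = (8 - (1)·2.075 - (-1)·-1.600 - (-1)·1.400) / (6) = 0.954
  z = (4 - (-4)·2.075 - (-3)·0.954 - (-2)·1.400) / (12) = 1.497
  w = (9 - (-1)·2.075 - (-3)·0.954 - (3)·1.497) / (11) = 0.859

(2.075, 0.954, 1.497, 0.859)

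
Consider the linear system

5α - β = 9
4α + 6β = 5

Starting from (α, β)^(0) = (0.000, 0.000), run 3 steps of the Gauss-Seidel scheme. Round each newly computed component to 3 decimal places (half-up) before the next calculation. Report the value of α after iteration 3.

Iteration 1:
  α = (9 - (-1)·0.000) / (5) = 1.800
  β = (5 - (4)·1.800) / (6) = -0.367
Iteration 2:
  α = (9 - (-1)·-0.367) / (5) = 1.727
  β = (5 - (4)·1.727) / (6) = -0.318
Iteration 3:
  α = (9 - (-1)·-0.318) / (5) = 1.736
  β = (5 - (4)·1.736) / (6) = -0.324

1.736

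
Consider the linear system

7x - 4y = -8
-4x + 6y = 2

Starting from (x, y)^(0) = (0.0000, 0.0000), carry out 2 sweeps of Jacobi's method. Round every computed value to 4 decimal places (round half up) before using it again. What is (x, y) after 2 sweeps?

Iteration 1:
  x = (-8 - (-4)·0.0000) / (7) = -1.1429
  y = (2 - (-4)·0.0000) / (6) = 0.3333
Iteration 2:
  x = (-8 - (-4)·0.3333) / (7) = -0.9524
  y = (2 - (-4)·-1.1429) / (6) = -0.4286

(-0.9524, -0.4286)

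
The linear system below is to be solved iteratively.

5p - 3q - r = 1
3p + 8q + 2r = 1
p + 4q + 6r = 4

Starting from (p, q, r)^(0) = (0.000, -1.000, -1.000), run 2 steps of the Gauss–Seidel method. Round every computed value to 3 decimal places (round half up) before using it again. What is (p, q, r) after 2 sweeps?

Iteration 1:
  p = (1 - (-3)·-1.000 - (-1)·-1.000) / (5) = -0.600
  q = (1 - (3)·-0.600 - (2)·-1.000) / (8) = 0.600
  r = (4 - (1)·-0.600 - (4)·0.600) / (6) = 0.367
Iteration 2:
  p = (1 - (-3)·0.600 - (-1)·0.367) / (5) = 0.633
  q = (1 - (3)·0.633 - (2)·0.367) / (8) = -0.204
  r = (4 - (1)·0.633 - (4)·-0.204) / (6) = 0.697

(0.633, -0.204, 0.697)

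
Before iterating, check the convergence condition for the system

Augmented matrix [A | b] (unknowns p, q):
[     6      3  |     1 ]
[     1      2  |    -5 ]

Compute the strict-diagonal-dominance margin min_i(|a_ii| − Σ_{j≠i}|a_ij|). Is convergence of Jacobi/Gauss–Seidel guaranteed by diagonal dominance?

row 1: |6| − (3) = 3
row 2: |2| − (1) = 1
minimum over rows = 1 → strictly diagonally dominant (convergence guaranteed)

1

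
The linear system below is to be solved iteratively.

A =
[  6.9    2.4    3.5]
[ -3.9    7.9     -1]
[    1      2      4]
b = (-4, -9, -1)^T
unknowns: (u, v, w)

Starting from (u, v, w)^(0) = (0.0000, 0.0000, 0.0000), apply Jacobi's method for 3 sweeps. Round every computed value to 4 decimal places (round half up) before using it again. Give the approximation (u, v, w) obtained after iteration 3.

(-0.3085, -1.1084, 0.4927)

Iteration 1:
  u = (-4 - (2.4)·0.0000 - (3.5)·0.0000) / (6.9) = -0.5797
  v = (-9 - (-3.9)·0.0000 - (-1)·0.0000) / (7.9) = -1.1392
  w = (-1 - (1)·0.0000 - (2)·0.0000) / (4) = -0.2500
Iteration 2:
  u = (-4 - (2.4)·-1.1392 - (3.5)·-0.2500) / (6.9) = -0.0567
  v = (-9 - (-3.9)·-0.5797 - (-1)·-0.2500) / (7.9) = -1.4571
  w = (-1 - (1)·-0.5797 - (2)·-1.1392) / (4) = 0.4645
Iteration 3:
  u = (-4 - (2.4)·-1.4571 - (3.5)·0.4645) / (6.9) = -0.3085
  v = (-9 - (-3.9)·-0.0567 - (-1)·0.4645) / (7.9) = -1.1084
  w = (-1 - (1)·-0.0567 - (2)·-1.4571) / (4) = 0.4927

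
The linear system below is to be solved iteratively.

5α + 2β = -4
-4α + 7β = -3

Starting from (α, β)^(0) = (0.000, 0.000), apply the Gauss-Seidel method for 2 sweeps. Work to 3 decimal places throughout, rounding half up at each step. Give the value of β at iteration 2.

-0.683

Iteration 1:
  α = (-4 - (2)·0.000) / (5) = -0.800
  β = (-3 - (-4)·-0.800) / (7) = -0.886
Iteration 2:
  α = (-4 - (2)·-0.886) / (5) = -0.446
  β = (-3 - (-4)·-0.446) / (7) = -0.683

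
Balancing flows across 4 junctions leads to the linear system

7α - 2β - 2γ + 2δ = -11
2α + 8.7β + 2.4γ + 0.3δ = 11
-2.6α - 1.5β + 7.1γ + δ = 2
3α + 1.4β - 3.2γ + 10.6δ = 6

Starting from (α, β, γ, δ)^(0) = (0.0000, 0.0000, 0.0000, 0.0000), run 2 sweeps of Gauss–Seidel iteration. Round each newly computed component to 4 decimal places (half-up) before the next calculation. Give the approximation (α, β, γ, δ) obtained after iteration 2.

(-1.3245, 1.5272, 0.0051, 0.7407)

Iteration 1:
  α = (-11 - (-2)·0.0000 - (-2)·0.0000 - (2)·0.0000) / (7) = -1.5714
  β = (11 - (2)·-1.5714 - (2.4)·0.0000 - (0.3)·0.0000) / (8.7) = 1.6256
  γ = (2 - (-2.6)·-1.5714 - (-1.5)·1.6256 - (1)·0.0000) / (7.1) = 0.0497
  δ = (6 - (3)·-1.5714 - (1.4)·1.6256 - (-3.2)·0.0497) / (10.6) = 0.8111
Iteration 2:
  α = (-11 - (-2)·1.6256 - (-2)·0.0497 - (2)·0.8111) / (7) = -1.3245
  β = (11 - (2)·-1.3245 - (2.4)·0.0497 - (0.3)·0.8111) / (8.7) = 1.5272
  γ = (2 - (-2.6)·-1.3245 - (-1.5)·1.5272 - (1)·0.8111) / (7.1) = 0.0051
  δ = (6 - (3)·-1.3245 - (1.4)·1.5272 - (-3.2)·0.0051) / (10.6) = 0.7407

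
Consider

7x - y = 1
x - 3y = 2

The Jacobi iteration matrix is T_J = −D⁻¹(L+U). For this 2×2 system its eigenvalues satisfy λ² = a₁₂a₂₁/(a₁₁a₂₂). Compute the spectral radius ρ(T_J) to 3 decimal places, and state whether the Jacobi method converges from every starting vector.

0.218

a₁₂a₂₁/(a₁₁a₂₂) = (-1)·(1) / ((7)·(-3)) = 0.047619
ρ = √|0.047619| = √0.047619 = 0.218
ρ < 1, so Jacobi converges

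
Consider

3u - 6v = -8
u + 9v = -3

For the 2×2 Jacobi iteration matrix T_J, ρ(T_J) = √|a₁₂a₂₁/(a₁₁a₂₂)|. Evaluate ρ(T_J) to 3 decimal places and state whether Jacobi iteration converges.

a₁₂a₂₁/(a₁₁a₂₂) = (-6)·(1) / ((3)·(9)) = -0.222222
ρ = √|-0.222222| = √0.222222 = 0.471
ρ < 1, so Jacobi converges

0.471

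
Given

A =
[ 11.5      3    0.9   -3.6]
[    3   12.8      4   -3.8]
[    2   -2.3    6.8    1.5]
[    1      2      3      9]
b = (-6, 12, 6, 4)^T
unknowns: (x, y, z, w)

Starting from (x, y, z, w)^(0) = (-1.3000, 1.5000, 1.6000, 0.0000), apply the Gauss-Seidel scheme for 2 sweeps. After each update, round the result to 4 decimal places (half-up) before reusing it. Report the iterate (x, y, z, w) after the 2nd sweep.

(-0.8304, 0.6699, 1.3673, -0.0679)

Iteration 1:
  x = (-6 - (3)·1.5000 - (0.9)·1.6000 - (-3.6)·0.0000) / (11.5) = -1.0383
  y = (12 - (3)·-1.0383 - (4)·1.6000 - (-3.8)·0.0000) / (12.8) = 0.6809
  z = (6 - (2)·-1.0383 - (-2.3)·0.6809 - (1.5)·0.0000) / (6.8) = 1.4180
  w = (4 - (1)·-1.0383 - (2)·0.6809 - (3)·1.4180) / (9) = -0.0642
Iteration 2:
  x = (-6 - (3)·0.6809 - (0.9)·1.4180 - (-3.6)·-0.0642) / (11.5) = -0.8304
  y = (12 - (3)·-0.8304 - (4)·1.4180 - (-3.8)·-0.0642) / (12.8) = 0.6699
  z = (6 - (2)·-0.8304 - (-2.3)·0.6699 - (1.5)·-0.0642) / (6.8) = 1.3673
  w = (4 - (1)·-0.8304 - (2)·0.6699 - (3)·1.3673) / (9) = -0.0679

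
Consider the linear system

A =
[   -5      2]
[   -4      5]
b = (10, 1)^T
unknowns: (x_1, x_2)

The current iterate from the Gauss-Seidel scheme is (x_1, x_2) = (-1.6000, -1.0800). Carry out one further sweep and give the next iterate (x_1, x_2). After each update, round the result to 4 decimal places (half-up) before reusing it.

(-2.4320, -1.7456)

One sweep:
  x_1 = (10 - (2)·-1.0800) / (-5) = -2.4320
  x_2 = (1 - (-4)·-2.4320) / (5) = -1.7456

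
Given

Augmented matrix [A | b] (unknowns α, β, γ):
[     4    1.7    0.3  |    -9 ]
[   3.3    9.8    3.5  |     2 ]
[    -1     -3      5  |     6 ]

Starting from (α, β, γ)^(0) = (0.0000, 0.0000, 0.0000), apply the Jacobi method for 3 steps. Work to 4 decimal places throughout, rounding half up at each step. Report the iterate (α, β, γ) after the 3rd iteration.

Iteration 1:
  α = (-9 - (1.7)·0.0000 - (0.3)·0.0000) / (4) = -2.2500
  β = (2 - (3.3)·0.0000 - (3.5)·0.0000) / (9.8) = 0.2041
  γ = (6 - (-1)·0.0000 - (-3)·0.0000) / (5) = 1.2000
Iteration 2:
  α = (-9 - (1.7)·0.2041 - (0.3)·1.2000) / (4) = -2.4267
  β = (2 - (3.3)·-2.2500 - (3.5)·1.2000) / (9.8) = 0.5332
  γ = (6 - (-1)·-2.2500 - (-3)·0.2041) / (5) = 0.8725
Iteration 3:
  α = (-9 - (1.7)·0.5332 - (0.3)·0.8725) / (4) = -2.5420
  β = (2 - (3.3)·-2.4267 - (3.5)·0.8725) / (9.8) = 0.7096
  γ = (6 - (-1)·-2.4267 - (-3)·0.5332) / (5) = 1.0346

(-2.5420, 0.7096, 1.0346)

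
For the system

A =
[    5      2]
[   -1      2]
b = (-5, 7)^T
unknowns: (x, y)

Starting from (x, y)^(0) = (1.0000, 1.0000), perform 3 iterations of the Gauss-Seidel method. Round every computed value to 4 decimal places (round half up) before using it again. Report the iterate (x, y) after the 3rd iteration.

Iteration 1:
  x = (-5 - (2)·1.0000) / (5) = -1.4000
  y = (7 - (-1)·-1.4000) / (2) = 2.8000
Iteration 2:
  x = (-5 - (2)·2.8000) / (5) = -2.1200
  y = (7 - (-1)·-2.1200) / (2) = 2.4400
Iteration 3:
  x = (-5 - (2)·2.4400) / (5) = -1.9760
  y = (7 - (-1)·-1.9760) / (2) = 2.5120

(-1.9760, 2.5120)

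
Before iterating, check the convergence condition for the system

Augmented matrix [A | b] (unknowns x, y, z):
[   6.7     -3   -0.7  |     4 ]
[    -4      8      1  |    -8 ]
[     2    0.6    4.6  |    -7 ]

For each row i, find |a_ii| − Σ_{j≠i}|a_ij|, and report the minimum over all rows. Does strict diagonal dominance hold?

2

row 1: |6.7| − (3+0.7) = 3
row 2: |8| − (4+1) = 3
row 3: |4.6| − (2+0.6) = 2
minimum over rows = 2 → strictly diagonally dominant (convergence guaranteed)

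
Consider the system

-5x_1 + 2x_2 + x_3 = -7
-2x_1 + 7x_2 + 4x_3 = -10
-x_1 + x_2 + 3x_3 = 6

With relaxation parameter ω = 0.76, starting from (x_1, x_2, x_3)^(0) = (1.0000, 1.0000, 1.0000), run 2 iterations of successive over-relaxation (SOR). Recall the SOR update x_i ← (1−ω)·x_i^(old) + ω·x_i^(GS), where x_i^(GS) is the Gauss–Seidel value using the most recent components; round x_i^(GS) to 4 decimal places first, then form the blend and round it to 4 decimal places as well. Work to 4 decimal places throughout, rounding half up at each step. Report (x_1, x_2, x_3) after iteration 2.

(1.5833, -2.0142, 3.0154)

Iteration 1:
  x_1: GS value = (-7 - (2)·1.0000 - (1)·1.0000) / (-5) = 2.0000;  x_1 ← (1−ω)·1.0000 + ω·2.0000 = 1.7600
  x_2: GS value = (-10 - (-2)·1.7600 - (4)·1.0000) / (7) = -1.4971;  x_2 ← (1−ω)·1.0000 + ω·-1.4971 = -0.8978
  x_3: GS value = (6 - (-1)·1.7600 - (1)·-0.8978) / (3) = 2.8859;  x_3 ← (1−ω)·1.0000 + ω·2.8859 = 2.4333
Iteration 2:
  x_1: GS value = (-7 - (2)·-0.8978 - (1)·2.4333) / (-5) = 1.5275;  x_1 ← (1−ω)·1.7600 + ω·1.5275 = 1.5833
  x_2: GS value = (-10 - (-2)·1.5833 - (4)·2.4333) / (7) = -2.3667;  x_2 ← (1−ω)·-0.8978 + ω·-2.3667 = -2.0142
  x_3: GS value = (6 - (-1)·1.5833 - (1)·-2.0142) / (3) = 3.1992;  x_3 ← (1−ω)·2.4333 + ω·3.1992 = 3.0154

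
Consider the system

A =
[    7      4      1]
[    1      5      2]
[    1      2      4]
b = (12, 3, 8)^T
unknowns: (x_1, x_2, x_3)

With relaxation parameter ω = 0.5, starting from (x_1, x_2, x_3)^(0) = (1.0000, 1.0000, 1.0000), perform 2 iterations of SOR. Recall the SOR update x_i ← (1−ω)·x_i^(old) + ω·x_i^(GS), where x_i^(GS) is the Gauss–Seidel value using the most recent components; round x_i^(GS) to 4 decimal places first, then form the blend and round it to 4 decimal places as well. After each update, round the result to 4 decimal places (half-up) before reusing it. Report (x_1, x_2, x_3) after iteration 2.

(1.1250, 0.1875, 1.4375)

Iteration 1:
  x_1: GS value = (12 - (4)·1.0000 - (1)·1.0000) / (7) = 1.0000;  x_1 ← (1−ω)·1.0000 + ω·1.0000 = 1.0000
  x_2: GS value = (3 - (1)·1.0000 - (2)·1.0000) / (5) = 0.0000;  x_2 ← (1−ω)·1.0000 + ω·0.0000 = 0.5000
  x_3: GS value = (8 - (1)·1.0000 - (2)·0.5000) / (4) = 1.5000;  x_3 ← (1−ω)·1.0000 + ω·1.5000 = 1.2500
Iteration 2:
  x_1: GS value = (12 - (4)·0.5000 - (1)·1.2500) / (7) = 1.2500;  x_1 ← (1−ω)·1.0000 + ω·1.2500 = 1.1250
  x_2: GS value = (3 - (1)·1.1250 - (2)·1.2500) / (5) = -0.1250;  x_2 ← (1−ω)·0.5000 + ω·-0.1250 = 0.1875
  x_3: GS value = (8 - (1)·1.1250 - (2)·0.1875) / (4) = 1.6250;  x_3 ← (1−ω)·1.2500 + ω·1.6250 = 1.4375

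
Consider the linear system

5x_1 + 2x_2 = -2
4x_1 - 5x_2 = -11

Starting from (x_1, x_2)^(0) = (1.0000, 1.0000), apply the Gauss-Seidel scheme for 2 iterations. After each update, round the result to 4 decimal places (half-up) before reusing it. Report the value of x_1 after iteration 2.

-1.0240

Iteration 1:
  x_1 = (-2 - (2)·1.0000) / (5) = -0.8000
  x_2 = (-11 - (4)·-0.8000) / (-5) = 1.5600
Iteration 2:
  x_1 = (-2 - (2)·1.5600) / (5) = -1.0240
  x_2 = (-11 - (4)·-1.0240) / (-5) = 1.3808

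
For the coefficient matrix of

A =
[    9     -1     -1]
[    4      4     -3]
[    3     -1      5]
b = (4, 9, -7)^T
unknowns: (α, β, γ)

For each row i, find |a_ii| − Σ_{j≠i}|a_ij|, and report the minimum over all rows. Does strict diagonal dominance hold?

row 1: |9| − (1+1) = 7
row 2: |4| − (4+3) = -3
row 3: |5| − (3+1) = 1
minimum over rows = -3 → not strictly diagonally dominant

-3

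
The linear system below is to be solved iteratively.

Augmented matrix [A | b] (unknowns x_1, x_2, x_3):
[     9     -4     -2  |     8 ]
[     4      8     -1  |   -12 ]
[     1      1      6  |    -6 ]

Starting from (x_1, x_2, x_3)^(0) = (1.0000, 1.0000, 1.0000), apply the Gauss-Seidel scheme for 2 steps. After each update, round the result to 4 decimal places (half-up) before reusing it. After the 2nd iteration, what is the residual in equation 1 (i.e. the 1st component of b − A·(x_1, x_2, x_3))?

3.0798

Iteration 1:
  x_1 = (8 - (-4)·1.0000 - (-2)·1.0000) / (9) = 1.5556
  x_2 = (-12 - (4)·1.5556 - (-1)·1.0000) / (8) = -2.1528
  x_3 = (-6 - (1)·1.5556 - (1)·-2.1528) / (6) = -0.9005
Iteration 2:
  x_1 = (8 - (-4)·-2.1528 - (-2)·-0.9005) / (9) = -0.2680
  x_2 = (-12 - (4)·-0.2680 - (-1)·-0.9005) / (8) = -1.4786
  x_3 = (-6 - (1)·-0.2680 - (1)·-1.4786) / (6) = -0.7089
Residual b − A·x = (3.0798, 0.1919, 0.0000)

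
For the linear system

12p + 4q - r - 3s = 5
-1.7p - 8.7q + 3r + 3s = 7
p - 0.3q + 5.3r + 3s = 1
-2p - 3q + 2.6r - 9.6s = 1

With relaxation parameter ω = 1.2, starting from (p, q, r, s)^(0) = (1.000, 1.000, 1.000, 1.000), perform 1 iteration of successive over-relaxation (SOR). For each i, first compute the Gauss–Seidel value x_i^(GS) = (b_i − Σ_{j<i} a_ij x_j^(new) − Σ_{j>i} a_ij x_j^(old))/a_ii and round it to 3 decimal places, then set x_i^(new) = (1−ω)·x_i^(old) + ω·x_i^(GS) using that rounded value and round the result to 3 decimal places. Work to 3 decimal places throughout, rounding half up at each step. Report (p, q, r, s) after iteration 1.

Iteration 1:
  p: GS value = (5 - (4)·1.000 - (-1)·1.000 - (-3)·1.000) / (12) = 0.417;  p ← (1−ω)·1.000 + ω·0.417 = 0.300
  q: GS value = (7 - (-1.7)·0.300 - (3)·1.000 - (3)·1.000) / (-8.7) = -0.174;  q ← (1−ω)·1.000 + ω·-0.174 = -0.409
  r: GS value = (1 - (1)·0.300 - (-0.3)·-0.409 - (3)·1.000) / (5.3) = -0.457;  r ← (1−ω)·1.000 + ω·-0.457 = -0.748
  s: GS value = (1 - (-2)·0.300 - (-3)·-0.409 - (2.6)·-0.748) / (-9.6) = -0.241;  s ← (1−ω)·1.000 + ω·-0.241 = -0.489

(0.300, -0.409, -0.748, -0.489)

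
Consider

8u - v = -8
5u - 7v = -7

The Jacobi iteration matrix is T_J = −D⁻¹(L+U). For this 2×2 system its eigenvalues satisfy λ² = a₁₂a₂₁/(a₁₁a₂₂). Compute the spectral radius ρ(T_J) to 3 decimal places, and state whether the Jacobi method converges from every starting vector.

0.299

a₁₂a₂₁/(a₁₁a₂₂) = (-1)·(5) / ((8)·(-7)) = 0.089286
ρ = √|0.089286| = √0.089286 = 0.299
ρ < 1, so Jacobi converges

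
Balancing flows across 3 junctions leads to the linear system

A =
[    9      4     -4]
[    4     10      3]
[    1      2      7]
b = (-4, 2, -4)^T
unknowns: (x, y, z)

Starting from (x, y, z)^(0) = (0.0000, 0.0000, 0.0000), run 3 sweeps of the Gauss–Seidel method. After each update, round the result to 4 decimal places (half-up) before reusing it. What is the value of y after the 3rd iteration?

0.8226

Iteration 1:
  x = (-4 - (4)·0.0000 - (-4)·0.0000) / (9) = -0.4444
  y = (2 - (4)·-0.4444 - (3)·0.0000) / (10) = 0.3778
  z = (-4 - (1)·-0.4444 - (2)·0.3778) / (7) = -0.6159
Iteration 2:
  x = (-4 - (4)·0.3778 - (-4)·-0.6159) / (9) = -0.8861
  y = (2 - (4)·-0.8861 - (3)·-0.6159) / (10) = 0.7392
  z = (-4 - (1)·-0.8861 - (2)·0.7392) / (7) = -0.6560
Iteration 3:
  x = (-4 - (4)·0.7392 - (-4)·-0.6560) / (9) = -1.0645
  y = (2 - (4)·-1.0645 - (3)·-0.6560) / (10) = 0.8226
  z = (-4 - (1)·-1.0645 - (2)·0.8226) / (7) = -0.6544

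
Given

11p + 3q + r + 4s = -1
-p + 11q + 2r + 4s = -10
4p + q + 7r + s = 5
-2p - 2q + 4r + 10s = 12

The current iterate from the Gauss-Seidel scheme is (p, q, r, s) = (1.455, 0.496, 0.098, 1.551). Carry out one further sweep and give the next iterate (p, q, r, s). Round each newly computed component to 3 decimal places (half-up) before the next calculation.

One sweep:
  p = (-1 - (3)·0.496 - (1)·0.098 - (4)·1.551) / (11) = -0.799
  q = (-10 - (-1)·-0.799 - (2)·0.098 - (4)·1.551) / (11) = -1.564
  r = (5 - (4)·-0.799 - (1)·-1.564 - (1)·1.551) / (7) = 1.173
  s = (12 - (-2)·-0.799 - (-2)·-1.564 - (4)·1.173) / (10) = 0.258

(-0.799, -1.564, 1.173, 0.258)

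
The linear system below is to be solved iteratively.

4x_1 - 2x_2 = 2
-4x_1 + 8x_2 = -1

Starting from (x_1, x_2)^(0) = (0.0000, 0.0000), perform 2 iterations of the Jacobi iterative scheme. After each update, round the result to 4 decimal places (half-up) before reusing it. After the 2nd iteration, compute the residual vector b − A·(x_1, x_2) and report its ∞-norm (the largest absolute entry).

Iteration 1:
  x_1 = (2 - (-2)·0.0000) / (4) = 0.5000
  x_2 = (-1 - (-4)·0.0000) / (8) = -0.1250
Iteration 2:
  x_1 = (2 - (-2)·-0.1250) / (4) = 0.4375
  x_2 = (-1 - (-4)·0.5000) / (8) = 0.1250
Residual b − A·x = (0.5000, -0.2500); ∞-norm = 0.5000

0.5000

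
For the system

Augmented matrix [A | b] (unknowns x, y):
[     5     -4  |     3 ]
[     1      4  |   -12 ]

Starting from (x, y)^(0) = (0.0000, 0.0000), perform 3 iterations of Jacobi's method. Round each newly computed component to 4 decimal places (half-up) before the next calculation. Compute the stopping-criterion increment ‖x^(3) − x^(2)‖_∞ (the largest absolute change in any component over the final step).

0.6000

Iteration 1:
  x = (3 - (-4)·0.0000) / (5) = 0.6000
  y = (-12 - (1)·0.0000) / (4) = -3.0000
Iteration 2:
  x = (3 - (-4)·-3.0000) / (5) = -1.8000
  y = (-12 - (1)·0.6000) / (4) = -3.1500
Iteration 3:
  x = (3 - (-4)·-3.1500) / (5) = -1.9200
  y = (-12 - (1)·-1.8000) / (4) = -2.5500
Change: (-0.1200, 0.6000) → max |·| = 0.6000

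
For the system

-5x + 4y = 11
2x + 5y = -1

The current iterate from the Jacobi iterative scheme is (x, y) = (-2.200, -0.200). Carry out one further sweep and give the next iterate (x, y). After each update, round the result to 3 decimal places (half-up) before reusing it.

One sweep:
  x = (11 - (4)·-0.200) / (-5) = -2.360
  y = (-1 - (2)·-2.200) / (5) = 0.680

(-2.360, 0.680)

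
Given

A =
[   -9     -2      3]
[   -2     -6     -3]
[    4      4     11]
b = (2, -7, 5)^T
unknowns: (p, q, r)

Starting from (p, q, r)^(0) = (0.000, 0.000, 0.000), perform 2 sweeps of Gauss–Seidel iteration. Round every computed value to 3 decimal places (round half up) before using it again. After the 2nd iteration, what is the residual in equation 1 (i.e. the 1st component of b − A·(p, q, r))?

-0.148

Iteration 1:
  p = (2 - (-2)·0.000 - (3)·0.000) / (-9) = -0.222
  q = (-7 - (-2)·-0.222 - (-3)·0.000) / (-6) = 1.241
  r = (5 - (4)·-0.222 - (4)·1.241) / (11) = 0.084
Iteration 2:
  p = (2 - (-2)·1.241 - (3)·0.084) / (-9) = -0.470
  q = (-7 - (-2)·-0.470 - (-3)·0.084) / (-6) = 1.281
  r = (5 - (4)·-0.470 - (4)·1.281) / (11) = 0.160
Residual b − A·x = (-0.148, 0.226, -0.004)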